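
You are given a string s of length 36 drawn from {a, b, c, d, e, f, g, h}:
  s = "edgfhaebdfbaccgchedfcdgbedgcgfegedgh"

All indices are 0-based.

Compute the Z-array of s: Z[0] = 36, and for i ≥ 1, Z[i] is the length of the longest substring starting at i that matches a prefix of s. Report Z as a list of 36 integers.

[36, 0, 0, 0, 0, 0, 1, 0, 0, 0, 0, 0, 0, 0, 0, 0, 0, 2, 0, 0, 0, 0, 0, 0, 3, 0, 0, 0, 0, 0, 1, 0, 3, 0, 0, 0]

Z[0]=36
i=1: i≥r, start 0; Z[1]=0
i=2: i≥r, start 0; Z[2]=0
i=3: i≥r, start 0; Z[3]=0
i=4: i≥r, start 0; Z[4]=0
i=5: i≥r, start 0; Z[5]=0
i=6: i≥r, start 0; Z[6]=1 grow→box=[6,7)
i=7: i≥r, start 0; Z[7]=0
i=8: i≥r, start 0; Z[8]=0
i=9: i≥r, start 0; Z[9]=0
i=10: i≥r, start 0; Z[10]=0
i=11: i≥r, start 0; Z[11]=0
i=12: i≥r, start 0; Z[12]=0
i=13: i≥r, start 0; Z[13]=0
i=14: i≥r, start 0; Z[14]=0
i=15: i≥r, start 0; Z[15]=0
i=16: i≥r, start 0; Z[16]=0
i=17: i≥r, start 0; Z[17]=2 grow→box=[17,19)
i=18: min(r-i=1, Z[1]=0)=0; Z[18]=0
i=19: i≥r, start 0; Z[19]=0
i=20: i≥r, start 0; Z[20]=0
i=21: i≥r, start 0; Z[21]=0
i=22: i≥r, start 0; Z[22]=0
i=23: i≥r, start 0; Z[23]=0
i=24: i≥r, start 0; Z[24]=3 grow→box=[24,27)
i=25: min(r-i=2, Z[1]=0)=0; Z[25]=0
i=26: min(r-i=1, Z[2]=0)=0; Z[26]=0
i=27: i≥r, start 0; Z[27]=0
i=28: i≥r, start 0; Z[28]=0
i=29: i≥r, start 0; Z[29]=0
i=30: i≥r, start 0; Z[30]=1 grow→box=[30,31)
i=31: i≥r, start 0; Z[31]=0
i=32: i≥r, start 0; Z[32]=3 grow→box=[32,35)
i=33: min(r-i=2, Z[1]=0)=0; Z[33]=0
i=34: min(r-i=1, Z[2]=0)=0; Z[34]=0
i=35: i≥r, start 0; Z[35]=0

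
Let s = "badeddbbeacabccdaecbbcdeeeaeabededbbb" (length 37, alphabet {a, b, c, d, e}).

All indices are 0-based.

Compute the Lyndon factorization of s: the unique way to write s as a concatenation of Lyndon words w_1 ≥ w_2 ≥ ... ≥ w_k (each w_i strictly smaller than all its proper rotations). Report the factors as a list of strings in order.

["b", "adeddbbe", "ac", "abccdaecbbcdeeeaeabededbbb"]

emit factor 1: 'b' (i=0, period=1)
emit factor 2: 'adeddbbe' (i=1, period=8)
emit factor 3: 'ac' (i=9, period=2)
emit factor 4: 'abccdaecbbcdeeeaeabededbbb' (i=11, period=26)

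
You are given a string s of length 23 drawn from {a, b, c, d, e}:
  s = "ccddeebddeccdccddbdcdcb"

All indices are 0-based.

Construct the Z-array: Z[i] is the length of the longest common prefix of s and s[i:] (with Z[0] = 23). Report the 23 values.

Z[0]=23
i=1: outside box; Z[1]=1 grow→box=[1,2)
i=2: outside box; Z[2]=0
i=3: outside box; Z[3]=0
i=4: outside box; Z[4]=0
i=5: outside box; Z[5]=0
i=6: outside box; Z[6]=0
i=7: outside box; Z[7]=0
i=8: outside box; Z[8]=0
i=9: outside box; Z[9]=0
i=10: outside box; Z[10]=3 grow→box=[10,13)
i=11: min(r-i=2, Z[1]=1)=1; Z[11]=1
i=12: min(r-i=1, Z[2]=0)=0; Z[12]=0
i=13: outside box; Z[13]=4 grow→box=[13,17)
i=14: min(r-i=3, Z[1]=1)=1; Z[14]=1
i=15: min(r-i=2, Z[2]=0)=0; Z[15]=0
i=16: min(r-i=1, Z[3]=0)=0; Z[16]=0
i=17: outside box; Z[17]=0
i=18: outside box; Z[18]=0
i=19: outside box; Z[19]=1 grow→box=[19,20)
i=20: outside box; Z[20]=0
i=21: outside box; Z[21]=1 grow→box=[21,22)
i=22: outside box; Z[22]=0

[23, 1, 0, 0, 0, 0, 0, 0, 0, 0, 3, 1, 0, 4, 1, 0, 0, 0, 0, 1, 0, 1, 0]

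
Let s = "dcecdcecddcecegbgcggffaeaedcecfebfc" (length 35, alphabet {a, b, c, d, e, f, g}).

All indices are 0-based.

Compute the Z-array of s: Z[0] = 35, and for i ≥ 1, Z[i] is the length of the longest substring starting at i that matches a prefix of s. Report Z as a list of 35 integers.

Z[0]=35
i=1: fresh scan; Z[1]=0
i=2: fresh scan; Z[2]=0
i=3: fresh scan; Z[3]=0
i=4: fresh scan; Z[4]=5 extend→box=[4,9)
i=5: min(r-i=4, Z[1]=0)=0; Z[5]=0
i=6: min(r-i=3, Z[2]=0)=0; Z[6]=0
i=7: min(r-i=2, Z[3]=0)=0; Z[7]=0
i=8: min(r-i=1, Z[4]=5)=1; Z[8]=1
i=9: fresh scan; Z[9]=4 extend→box=[9,13)
i=10: min(r-i=3, Z[1]=0)=0; Z[10]=0
i=11: min(r-i=2, Z[2]=0)=0; Z[11]=0
i=12: min(r-i=1, Z[3]=0)=0; Z[12]=0
i=13: fresh scan; Z[13]=0
i=14: fresh scan; Z[14]=0
i=15: fresh scan; Z[15]=0
i=16: fresh scan; Z[16]=0
i=17: fresh scan; Z[17]=0
i=18: fresh scan; Z[18]=0
i=19: fresh scan; Z[19]=0
i=20: fresh scan; Z[20]=0
i=21: fresh scan; Z[21]=0
i=22: fresh scan; Z[22]=0
i=23: fresh scan; Z[23]=0
i=24: fresh scan; Z[24]=0
i=25: fresh scan; Z[25]=0
i=26: fresh scan; Z[26]=4 extend→box=[26,30)
i=27: min(r-i=3, Z[1]=0)=0; Z[27]=0
i=28: min(r-i=2, Z[2]=0)=0; Z[28]=0
i=29: min(r-i=1, Z[3]=0)=0; Z[29]=0
i=30: fresh scan; Z[30]=0
i=31: fresh scan; Z[31]=0
i=32: fresh scan; Z[32]=0
i=33: fresh scan; Z[33]=0
i=34: fresh scan; Z[34]=0

[35, 0, 0, 0, 5, 0, 0, 0, 1, 4, 0, 0, 0, 0, 0, 0, 0, 0, 0, 0, 0, 0, 0, 0, 0, 0, 4, 0, 0, 0, 0, 0, 0, 0, 0]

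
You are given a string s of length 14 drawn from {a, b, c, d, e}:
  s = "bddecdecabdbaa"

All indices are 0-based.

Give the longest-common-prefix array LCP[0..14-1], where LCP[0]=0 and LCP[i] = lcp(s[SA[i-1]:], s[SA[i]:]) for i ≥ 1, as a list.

sorted suffixes:
  #0 SA[0]=13  'a'
  #1 SA[1]=12  'aa'
  #2 SA[2]=8  'abdbaa'
  #3 SA[3]=11  'baa'
  #4 SA[4]=9  'bdbaa'
  #5 SA[5]=0  'bddecdecabdbaa'
  #6 SA[6]=7  'cabdbaa'
  #7 SA[7]=4  'cdecabdbaa'
  #8 SA[8]=10  'dbaa'
  #9 SA[9]=1  'ddecdecabdbaa'
  #10 SA[10]=5  'decabdbaa'
  #11 SA[11]=2  'decdecabdbaa'
  #12 SA[12]=6  'ecabdbaa'
  #13 SA[13]=3  'ecdecabdbaa'

SA = [13, 12, 8, 11, 9, 0, 7, 4, 10, 1, 5, 2, 6, 3]
[i] adj suffixes → lcp
  [1] 13/12 → 1 ('a')
  [2] 12/8 → 1 ('a')
  [3] 8/11 → 0 ('')
  [4] 11/9 → 1 ('b')
  [5] 9/0 → 2 ('bd')
  [6] 0/7 → 0 ('')
  [7] 7/4 → 1 ('c')
  [8] 4/10 → 0 ('')
  [9] 10/1 → 1 ('d')
  [10] 1/5 → 1 ('d')
  [11] 5/2 → 3 ('dec')
  [12] 2/6 → 0 ('')
  [13] 6/3 → 2 ('ec')

[0, 1, 1, 0, 1, 2, 0, 1, 0, 1, 1, 3, 0, 2]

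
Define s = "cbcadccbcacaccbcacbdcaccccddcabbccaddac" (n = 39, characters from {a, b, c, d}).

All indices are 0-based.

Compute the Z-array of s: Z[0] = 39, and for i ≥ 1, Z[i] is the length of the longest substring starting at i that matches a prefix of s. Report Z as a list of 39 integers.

Z[0]=39
i=1: fresh scan; Z[1]=0
i=2: fresh scan; Z[2]=1 scan→box=[2,3)
i=3: fresh scan; Z[3]=0
i=4: fresh scan; Z[4]=0
i=5: fresh scan; Z[5]=1 scan→box=[5,6)
i=6: fresh scan; Z[6]=4 scan→box=[6,10)
i=7: min(r-i=3, Z[1]=0)=0; Z[7]=0
i=8: min(r-i=2, Z[2]=1)=1; Z[8]=1
i=9: min(r-i=1, Z[3]=0)=0; Z[9]=0
i=10: fresh scan; Z[10]=1 scan→box=[10,11)
i=11: fresh scan; Z[11]=0
i=12: fresh scan; Z[12]=1 scan→box=[12,13)
i=13: fresh scan; Z[13]=4 scan→box=[13,17)
i=14: min(r-i=3, Z[1]=0)=0; Z[14]=0
i=15: min(r-i=2, Z[2]=1)=1; Z[15]=1
i=16: min(r-i=1, Z[3]=0)=0; Z[16]=0
i=17: fresh scan; Z[17]=2 scan→box=[17,19)
i=18: min(r-i=1, Z[1]=0)=0; Z[18]=0
i=19: fresh scan; Z[19]=0
i=20: fresh scan; Z[20]=1 scan→box=[20,21)
i=21: fresh scan; Z[21]=0
i=22: fresh scan; Z[22]=1 scan→box=[22,23)
i=23: fresh scan; Z[23]=1 scan→box=[23,24)
i=24: fresh scan; Z[24]=1 scan→box=[24,25)
i=25: fresh scan; Z[25]=1 scan→box=[25,26)
i=26: fresh scan; Z[26]=0
i=27: fresh scan; Z[27]=0
i=28: fresh scan; Z[28]=1 scan→box=[28,29)
i=29: fresh scan; Z[29]=0
i=30: fresh scan; Z[30]=0
i=31: fresh scan; Z[31]=0
i=32: fresh scan; Z[32]=1 scan→box=[32,33)
i=33: fresh scan; Z[33]=1 scan→box=[33,34)
i=34: fresh scan; Z[34]=0
i=35: fresh scan; Z[35]=0
i=36: fresh scan; Z[36]=0
i=37: fresh scan; Z[37]=0
i=38: fresh scan; Z[38]=1 scan→box=[38,39)

[39, 0, 1, 0, 0, 1, 4, 0, 1, 0, 1, 0, 1, 4, 0, 1, 0, 2, 0, 0, 1, 0, 1, 1, 1, 1, 0, 0, 1, 0, 0, 0, 1, 1, 0, 0, 0, 0, 1]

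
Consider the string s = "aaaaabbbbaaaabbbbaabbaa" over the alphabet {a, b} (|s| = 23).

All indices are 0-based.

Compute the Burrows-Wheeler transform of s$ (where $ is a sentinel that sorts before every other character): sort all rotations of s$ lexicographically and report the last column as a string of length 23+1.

aab$abaabaaaaabbbabbbbaa

rank  rotation                  last
    0  $aaaaabbbbaaaabbbbaabbaa  a
    1  a$aaaaabbbbaaaabbbbaabba  a
    2  aa$aaaaabbbbaaaabbbbaabb  b
    3  aaaaabbbbaaaabbbbaabbaa$  $
    4  aaaabbbbaaaabbbbaabbaa$a  a
    5  aaaabbbbaabbaa$aaaaabbbb  b
    6  aaabbbbaaaabbbbaabbaa$aa  a
    7  aaabbbbaabbaa$aaaaabbbba  a
    8  aabbaa$aaaaabbbbaaaabbbb  b
    9  aabbbbaaaabbbbaabbaa$aaa  a
   10  aabbbbaabbaa$aaaaabbbbaa  a
   11  abbaa$aaaaabbbbaaaabbbba  a
   12  abbbbaaaabbbbaabbaa$aaaa  a
   13  abbbbaabbaa$aaaaabbbbaaa  a
   14  baa$aaaaabbbbaaaabbbbaab  b
   15  baaaabbbbaabbaa$aaaaabbb  b
   16  baabbaa$aaaaabbbbaaaabbb  b
   17  bbaa$aaaaabbbbaaaabbbbaa  a
   18  bbaaaabbbbaabbaa$aaaaabb  b
   19  bbaabbaa$aaaaabbbbaaaabb  b
   20  bbbaaaabbbbaabbaa$aaaaab  b
   21  bbbaabbaa$aaaaabbbbaaaab  b
   22  bbbbaaaabbbbaabbaa$aaaaa  a
   23  bbbbaabbaa$aaaaabbbbaaaa  a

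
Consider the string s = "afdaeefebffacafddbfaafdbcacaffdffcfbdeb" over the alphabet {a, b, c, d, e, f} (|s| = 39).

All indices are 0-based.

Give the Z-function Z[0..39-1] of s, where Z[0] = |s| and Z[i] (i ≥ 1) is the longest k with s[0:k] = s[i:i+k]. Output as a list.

[39, 0, 0, 1, 0, 0, 0, 0, 0, 0, 0, 1, 0, 3, 0, 0, 0, 0, 0, 1, 3, 0, 0, 0, 0, 1, 0, 2, 0, 0, 0, 0, 0, 0, 0, 0, 0, 0, 0]

Z[0]=39
i=1: fresh scan; Z[1]=0
i=2: fresh scan; Z[2]=0
i=3: fresh scan; Z[3]=1 scan→box=[3,4)
i=4: fresh scan; Z[4]=0
i=5: fresh scan; Z[5]=0
i=6: fresh scan; Z[6]=0
i=7: fresh scan; Z[7]=0
i=8: fresh scan; Z[8]=0
i=9: fresh scan; Z[9]=0
i=10: fresh scan; Z[10]=0
i=11: fresh scan; Z[11]=1 scan→box=[11,12)
i=12: fresh scan; Z[12]=0
i=13: fresh scan; Z[13]=3 scan→box=[13,16)
i=14: min(r-i=2, Z[1]=0)=0; Z[14]=0
i=15: min(r-i=1, Z[2]=0)=0; Z[15]=0
i=16: fresh scan; Z[16]=0
i=17: fresh scan; Z[17]=0
i=18: fresh scan; Z[18]=0
i=19: fresh scan; Z[19]=1 scan→box=[19,20)
i=20: fresh scan; Z[20]=3 scan→box=[20,23)
i=21: min(r-i=2, Z[1]=0)=0; Z[21]=0
i=22: min(r-i=1, Z[2]=0)=0; Z[22]=0
i=23: fresh scan; Z[23]=0
i=24: fresh scan; Z[24]=0
i=25: fresh scan; Z[25]=1 scan→box=[25,26)
i=26: fresh scan; Z[26]=0
i=27: fresh scan; Z[27]=2 scan→box=[27,29)
i=28: min(r-i=1, Z[1]=0)=0; Z[28]=0
i=29: fresh scan; Z[29]=0
i=30: fresh scan; Z[30]=0
i=31: fresh scan; Z[31]=0
i=32: fresh scan; Z[32]=0
i=33: fresh scan; Z[33]=0
i=34: fresh scan; Z[34]=0
i=35: fresh scan; Z[35]=0
i=36: fresh scan; Z[36]=0
i=37: fresh scan; Z[37]=0
i=38: fresh scan; Z[38]=0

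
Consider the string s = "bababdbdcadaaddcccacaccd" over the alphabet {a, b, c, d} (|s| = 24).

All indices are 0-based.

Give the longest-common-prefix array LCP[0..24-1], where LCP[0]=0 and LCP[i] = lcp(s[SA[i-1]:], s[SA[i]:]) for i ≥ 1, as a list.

[0, 1, 2, 1, 2, 1, 2, 0, 3, 1, 2, 0, 3, 2, 1, 2, 2, 1, 0, 1, 1, 1, 2, 1]

rank→(start, suffix):
  0 → (11, 'aaddcccacaccd')
  1 → (1, 'ababdbdcadaaddcccacaccd')
  2 → (3, 'abdbdcadaaddcccacaccd')
  3 → (18, 'acaccd')
  4 → (20, 'accd')
  5 → (9, 'adaaddcccacaccd')
  6 → (12, 'addcccacaccd')
  7 → (0, 'bababdbdcadaaddcccacaccd')
  8 → (2, 'babdbdcadaaddcccacaccd')
  9 → (4, 'bdbdcadaaddcccacaccd')
  10 → (6, 'bdcadaaddcccacaccd')
  11 → (17, 'cacaccd')
  12 → (19, 'caccd')
  13 → (8, 'cadaaddcccacaccd')
  14 → (16, 'ccacaccd')
  15 → (15, 'cccacaccd')
  16 → (21, 'ccd')
  17 → (22, 'cd')
  18 → (23, 'd')
  19 → (10, 'daaddcccacaccd')
  20 → (5, 'dbdcadaaddcccacaccd')
  21 → (7, 'dcadaaddcccacaccd')
  22 → (14, 'dcccacaccd')
  23 → (13, 'ddcccacaccd')

SA = [11, 1, 3, 18, 20, 9, 12, 0, 2, 4, 6, 17, 19, 8, 16, 15, 21, 22, 23, 10, 5, 7, 14, 13]
rank  pair      lcp
   1  s[11:],s[1:]  1  'a'
   2  s[1:],s[3:]  2  'ab'
   3  s[3:],s[18:]  1  'a'
   4  s[18:],s[20:]  2  'ac'
   5  s[20:],s[9:]  1  'a'
   6  s[9:],s[12:]  2  'ad'
   7  s[12:],s[0:]  0  ''
   8  s[0:],s[2:]  3  'bab'
   9  s[2:],s[4:]  1  'b'
  10  s[4:],s[6:]  2  'bd'
  11  s[6:],s[17:]  0  ''
  12  s[17:],s[19:]  3  'cac'
  13  s[19:],s[8:]  2  'ca'
  14  s[8:],s[16:]  1  'c'
  15  s[16:],s[15:]  2  'cc'
  16  s[15:],s[21:]  2  'cc'
  17  s[21:],s[22:]  1  'c'
  18  s[22:],s[23:]  0  ''
  19  s[23:],s[10:]  1  'd'
  20  s[10:],s[5:]  1  'd'
  21  s[5:],s[7:]  1  'd'
  22  s[7:],s[14:]  2  'dc'
  23  s[14:],s[13:]  1  'd'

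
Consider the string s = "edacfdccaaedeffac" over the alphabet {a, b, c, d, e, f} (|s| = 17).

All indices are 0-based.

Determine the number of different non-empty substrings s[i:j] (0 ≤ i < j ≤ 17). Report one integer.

sorted suffixes:
  #0 SA[0]=8  'aaedeffac'
  #1 SA[1]=15  'ac'
  #2 SA[2]=2  'acfdccaaedeffac'
  #3 SA[3]=9  'aedeffac'
  #4 SA[4]=16  'c'
  #5 SA[5]=7  'caaedeffac'
  #6 SA[6]=6  'ccaaedeffac'
  #7 SA[7]=3  'cfdccaaedeffac'
  #8 SA[8]=1  'dacfdccaaedeffac'
  #9 SA[9]=5  'dccaaedeffac'
  #10 SA[10]=11  'deffac'
  #11 SA[11]=0  'edacfdccaaedeffac'
  #12 SA[12]=10  'edeffac'
  #13 SA[13]=12  'effac'
  #14 SA[14]=14  'fac'
  #15 SA[15]=4  'fdccaaedeffac'
  #16 SA[16]=13  'ffac'

SA = [8, 15, 2, 9, 16, 7, 6, 3, 1, 5, 11, 0, 10, 12, 14, 4, 13]
i: (SA[i-1],SA[i]) lcp shared
  1: (8,15) 1 'a'
  2: (15,2) 2 'ac'
  3: (2,9) 1 'a'
  4: (9,16) 0 ''
  5: (16,7) 1 'c'
  6: (7,6) 1 'c'
  7: (6,3) 1 'c'
  8: (3,1) 0 ''
  9: (1,5) 1 'd'
  10: (5,11) 1 'd'
  11: (11,0) 0 ''
  12: (0,10) 2 'ed'
  13: (10,12) 1 'e'
  14: (12,14) 0 ''
  15: (14,4) 1 'f'
  16: (4,13) 1 'f'

n(n+1)/2 = 17·18/2 = 153
Σ LCP = 0 + 1 + 2 + 1 + 0 + 1 + 1 + 1 + 0 + 1 + 1 + 0 + 2 + 1 + 0 + 1 + 1 = 14
distinct = 153 − 14 = 139

139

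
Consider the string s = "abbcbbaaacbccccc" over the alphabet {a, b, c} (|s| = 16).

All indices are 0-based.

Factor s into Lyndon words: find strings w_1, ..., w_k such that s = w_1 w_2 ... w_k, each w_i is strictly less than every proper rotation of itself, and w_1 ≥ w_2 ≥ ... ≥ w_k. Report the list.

emit factor 1: 'abbcbb' (i=0, period=6)
emit factor 2: 'aaacbccccc' (i=6, period=10)

["abbcbb", "aaacbccccc"]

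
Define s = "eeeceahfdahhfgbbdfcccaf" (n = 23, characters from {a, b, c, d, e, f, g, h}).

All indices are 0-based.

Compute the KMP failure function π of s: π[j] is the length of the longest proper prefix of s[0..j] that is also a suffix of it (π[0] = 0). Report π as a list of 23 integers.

π[0] = 0
j=1 s[j]='e': π[1]=1 (border 'e')
j=2 s[j]='e': π[2]=2 (border 'ee')
j=3 s[j]='c': k: 2→1→0; π[3]=0 (border '')
j=4 s[j]='e': π[4]=1 (border 'e')
j=5 s[j]='a': k: 1→0; π[5]=0 (border '')
j=6 s[j]='h': π[6]=0 (border '')
j=7 s[j]='f': π[7]=0 (border '')
j=8 s[j]='d': π[8]=0 (border '')
j=9 s[j]='a': π[9]=0 (border '')
j=10 s[j]='h': π[10]=0 (border '')
j=11 s[j]='h': π[11]=0 (border '')
j=12 s[j]='f': π[12]=0 (border '')
j=13 s[j]='g': π[13]=0 (border '')
j=14 s[j]='b': π[14]=0 (border '')
j=15 s[j]='b': π[15]=0 (border '')
j=16 s[j]='d': π[16]=0 (border '')
j=17 s[j]='f': π[17]=0 (border '')
j=18 s[j]='c': π[18]=0 (border '')
j=19 s[j]='c': π[19]=0 (border '')
j=20 s[j]='c': π[20]=0 (border '')
j=21 s[j]='a': π[21]=0 (border '')
j=22 s[j]='f': π[22]=0 (border '')

[0, 1, 2, 0, 1, 0, 0, 0, 0, 0, 0, 0, 0, 0, 0, 0, 0, 0, 0, 0, 0, 0, 0]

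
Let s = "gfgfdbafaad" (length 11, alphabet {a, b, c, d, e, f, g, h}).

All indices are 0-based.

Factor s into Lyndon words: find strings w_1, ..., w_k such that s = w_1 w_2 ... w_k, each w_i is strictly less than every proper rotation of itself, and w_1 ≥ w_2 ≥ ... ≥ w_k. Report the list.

["g", "fg", "f", "d", "b", "af", "aad"]

emit factor 1: 'g' (i=0, period=1)
emit factor 2: 'fg' (i=1, period=2)
emit factor 3: 'f' (i=3, period=1)
emit factor 4: 'd' (i=4, period=1)
emit factor 5: 'b' (i=5, period=1)
emit factor 6: 'af' (i=6, period=2)
emit factor 7: 'aad' (i=8, period=3)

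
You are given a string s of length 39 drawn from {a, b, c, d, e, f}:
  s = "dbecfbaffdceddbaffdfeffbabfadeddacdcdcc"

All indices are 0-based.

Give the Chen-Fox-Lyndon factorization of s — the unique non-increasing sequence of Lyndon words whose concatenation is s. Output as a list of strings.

emit factor 1: 'd' (i=0, period=1)
emit factor 2: 'becf' (i=1, period=4)
emit factor 3: 'b' (i=5, period=1)
emit factor 4: 'affdceddbaffdfeffb' (i=6, period=18)
emit factor 5: 'abfadeddacdcdcc' (i=24, period=15)

["d", "becf", "b", "affdceddbaffdfeffb", "abfadeddacdcdcc"]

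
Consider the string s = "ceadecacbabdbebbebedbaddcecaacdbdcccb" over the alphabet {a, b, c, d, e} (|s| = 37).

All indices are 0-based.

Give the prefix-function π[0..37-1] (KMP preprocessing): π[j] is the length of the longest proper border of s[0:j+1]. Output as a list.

π[0] = 0
j=1 s[j]='e': π[1]=0 (border '')
j=2 s[j]='a': π[2]=0 (border '')
j=3 s[j]='d': π[3]=0 (border '')
j=4 s[j]='e': π[4]=0 (border '')
j=5 s[j]='c': π[5]=1 (border 'c')
j=6 s[j]='a': k: 1→0; π[6]=0 (border '')
j=7 s[j]='c': π[7]=1 (border 'c')
j=8 s[j]='b': k: 1→0; π[8]=0 (border '')
j=9 s[j]='a': π[9]=0 (border '')
j=10 s[j]='b': π[10]=0 (border '')
j=11 s[j]='d': π[11]=0 (border '')
j=12 s[j]='b': π[12]=0 (border '')
j=13 s[j]='e': π[13]=0 (border '')
j=14 s[j]='b': π[14]=0 (border '')
j=15 s[j]='b': π[15]=0 (border '')
j=16 s[j]='e': π[16]=0 (border '')
j=17 s[j]='b': π[17]=0 (border '')
j=18 s[j]='e': π[18]=0 (border '')
j=19 s[j]='d': π[19]=0 (border '')
j=20 s[j]='b': π[20]=0 (border '')
j=21 s[j]='a': π[21]=0 (border '')
j=22 s[j]='d': π[22]=0 (border '')
j=23 s[j]='d': π[23]=0 (border '')
j=24 s[j]='c': π[24]=1 (border 'c')
j=25 s[j]='e': π[25]=2 (border 'ce')
j=26 s[j]='c': k: 2→0; π[26]=1 (border 'c')
j=27 s[j]='a': k: 1→0; π[27]=0 (border '')
j=28 s[j]='a': π[28]=0 (border '')
j=29 s[j]='c': π[29]=1 (border 'c')
j=30 s[j]='d': k: 1→0; π[30]=0 (border '')
j=31 s[j]='b': π[31]=0 (border '')
j=32 s[j]='d': π[32]=0 (border '')
j=33 s[j]='c': π[33]=1 (border 'c')
j=34 s[j]='c': k: 1→0; π[34]=1 (border 'c')
j=35 s[j]='c': k: 1→0; π[35]=1 (border 'c')
j=36 s[j]='b': k: 1→0; π[36]=0 (border '')

[0, 0, 0, 0, 0, 1, 0, 1, 0, 0, 0, 0, 0, 0, 0, 0, 0, 0, 0, 0, 0, 0, 0, 0, 1, 2, 1, 0, 0, 1, 0, 0, 0, 1, 1, 1, 0]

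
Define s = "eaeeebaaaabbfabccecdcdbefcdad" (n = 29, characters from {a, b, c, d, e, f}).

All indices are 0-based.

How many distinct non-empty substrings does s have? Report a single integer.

sorted suffixes:
  #0 SA[0]=6  'aaaabbfabccecdcdbefcdad'
  #1 SA[1]=7  'aaabbfabccecdcdbefcdad'
  #2 SA[2]=8  'aabbfabccecdcdbefcdad'
  #3 SA[3]=9  'abbfabccecdcdbefcdad'
  #4 SA[4]=13  'abccecdcdbefcdad'
  #5 SA[5]=27  'ad'
  #6 SA[6]=1  'aeeebaaaabbfabccecdcdbefcdad'
  #7 SA[7]=5  'baaaabbfabccecdcdbefcdad'
  #8 SA[8]=10  'bbfabccecdcdbefcdad'
  #9 SA[9]=14  'bccecdcdbefcdad'
  #10 SA[10]=22  'befcdad'
  #11 SA[11]=11  'bfabccecdcdbefcdad'
  #12 SA[12]=15  'ccecdcdbefcdad'
  #13 SA[13]=25  'cdad'
  #14 SA[14]=20  'cdbefcdad'
  #15 SA[15]=18  'cdcdbefcdad'
  #16 SA[16]=16  'cecdcdbefcdad'
  #17 SA[17]=28  'd'
  #18 SA[18]=26  'dad'
  #19 SA[19]=21  'dbefcdad'
  #20 SA[20]=19  'dcdbefcdad'
  #21 SA[21]=0  'eaeeebaaaabbfabccecdcdbefcdad'
  #22 SA[22]=4  'ebaaaabbfabccecdcdbefcdad'
  #23 SA[23]=17  'ecdcdbefcdad'
  #24 SA[24]=3  'eebaaaabbfabccecdcdbefcdad'
  #25 SA[25]=2  'eeebaaaabbfabccecdcdbefcdad'
  #26 SA[26]=23  'efcdad'
  #27 SA[27]=12  'fabccecdcdbefcdad'
  #28 SA[28]=24  'fcdad'

SA = [6, 7, 8, 9, 13, 27, 1, 5, 10, 14, 22, 11, 15, 25, 20, 18, 16, 28, 26, 21, 19, 0, 4, 17, 3, 2, 23, 12, 24]
rank  pair      lcp
   1  s[6:],s[7:]  3  'aaa'
   2  s[7:],s[8:]  2  'aa'
   3  s[8:],s[9:]  1  'a'
   4  s[9:],s[13:]  2  'ab'
   5  s[13:],s[27:]  1  'a'
   6  s[27:],s[1:]  1  'a'
   7  s[1:],s[5:]  0  ''
   8  s[5:],s[10:]  1  'b'
   9  s[10:],s[14:]  1  'b'
  10  s[14:],s[22:]  1  'b'
  11  s[22:],s[11:]  1  'b'
  12  s[11:],s[15:]  0  ''
  13  s[15:],s[25:]  1  'c'
  14  s[25:],s[20:]  2  'cd'
  15  s[20:],s[18:]  2  'cd'
  16  s[18:],s[16:]  1  'c'
  17  s[16:],s[28:]  0  ''
  18  s[28:],s[26:]  1  'd'
  19  s[26:],s[21:]  1  'd'
  20  s[21:],s[19:]  1  'd'
  21  s[19:],s[0:]  0  ''
  22  s[0:],s[4:]  1  'e'
  23  s[4:],s[17:]  1  'e'
  24  s[17:],s[3:]  1  'e'
  25  s[3:],s[2:]  2  'ee'
  26  s[2:],s[23:]  1  'e'
  27  s[23:],s[12:]  0  ''
  28  s[12:],s[24:]  1  'f'

n(n+1)/2 = 29·30/2 = 435
Σ LCP = 0 + 3 + 2 + 1 + 2 + 1 + 1 + 0 + 1 + 1 + 1 + 1 + 0 + 1 + 2 + 2 + 1 + 0 + 1 + 1 + 1 + 0 + 1 + 1 + 1 + 2 + 1 + 0 + 1 = 30
distinct = 435 − 30 = 405

405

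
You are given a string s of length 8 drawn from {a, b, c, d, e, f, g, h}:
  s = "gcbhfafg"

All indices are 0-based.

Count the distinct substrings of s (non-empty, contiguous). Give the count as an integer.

rank | idx | suffix
   0 |   5 | afg
   1 |   2 | bhfafg
   2 |   1 | cbhfafg
   3 |   4 | fafg
   4 |   6 | fg
   5 |   7 | g
   6 |   0 | gcbhfafg
   7 |   3 | hfafg

SA = [5, 2, 1, 4, 6, 7, 0, 3]
i: (SA[i-1],SA[i]) lcp shared
  1: (5,2) 0 ''
  2: (2,1) 0 ''
  3: (1,4) 0 ''
  4: (4,6) 1 'f'
  5: (6,7) 0 ''
  6: (7,0) 1 'g'
  7: (0,3) 0 ''

n(n+1)/2 = 8·9/2 = 36
Σ LCP = 0 + 0 + 0 + 0 + 1 + 0 + 1 + 0 = 2
distinct = 36 − 2 = 34

34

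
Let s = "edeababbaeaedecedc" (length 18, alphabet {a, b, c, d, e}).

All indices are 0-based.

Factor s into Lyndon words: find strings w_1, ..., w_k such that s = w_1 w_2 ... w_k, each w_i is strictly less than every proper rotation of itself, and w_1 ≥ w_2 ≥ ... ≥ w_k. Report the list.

["e", "de", "ababbaeaedecedc"]

emit factor 1: 'e' (i=0, period=1)
emit factor 2: 'de' (i=1, period=2)
emit factor 3: 'ababbaeaedecedc' (i=3, period=15)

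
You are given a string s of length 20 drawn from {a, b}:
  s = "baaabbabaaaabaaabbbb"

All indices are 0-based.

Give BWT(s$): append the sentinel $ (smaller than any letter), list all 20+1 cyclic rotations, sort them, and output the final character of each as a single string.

rank  rotation               last
    0  $baaabbabaaaabaaabbbb  b
    1  aaaabaaabbbb$baaabbab  b
    2  aaabaaabbbb$baaabbaba  a
    3  aaabbabaaaabaaabbbb$b  b
    4  aaabbbb$baaabbabaaaab  b
    5  aabaaabbbb$baaabbabaa  a
    6  aabbabaaaabaaabbbb$ba  a
    7  aabbbb$baaabbabaaaaba  a
    8  abaaaabaaabbbb$baaabb  b
    9  abaaabbbb$baaabbabaaa  a
   10  abbabaaaabaaabbbb$baa  a
   11  abbbb$baaabbabaaaabaa  a
   12  b$baaabbabaaaabaaabbb  b
   13  baaaabaaabbbb$baaabba  a
   14  baaabbabaaaabaaabbbb$  $
   15  baaabbbb$baaabbabaaaa  a
   16  babaaaabaaabbbb$baaab  b
   17  bb$baaabbabaaaabaaabb  b
   18  bbabaaaabaaabbbb$baaa  a
   19  bbb$baaabbabaaaabaaab  b
   20  bbbb$baaabbabaaaabaaa  a

bbabbaaabaaaba$abbaba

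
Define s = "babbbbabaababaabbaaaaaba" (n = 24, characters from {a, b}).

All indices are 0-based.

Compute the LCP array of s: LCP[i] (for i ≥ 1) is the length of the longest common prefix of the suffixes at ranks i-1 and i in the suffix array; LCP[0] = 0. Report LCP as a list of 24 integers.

[0, 1, 4, 3, 2, 4, 3, 1, 3, 5, 3, 2, 3, 0, 2, 3, 4, 2, 6, 3, 1, 3, 2, 3]

sorted suffixes:
  #0 SA[0]=23  'a'
  #1 SA[1]=17  'aaaaaba'
  #2 SA[2]=18  'aaaaba'
  #3 SA[3]=19  'aaaba'
  #4 SA[4]=20  'aaba'
  #5 SA[5]=8  'aababaabbaaaaaba'
  #6 SA[6]=13  'aabbaaaaaba'
  #7 SA[7]=21  'aba'
  #8 SA[8]=6  'abaababaabbaaaaaba'
  #9 SA[9]=11  'abaabbaaaaaba'
  #10 SA[10]=9  'ababaabbaaaaaba'
  #11 SA[11]=14  'abbaaaaaba'
  #12 SA[12]=1  'abbbbabaababaabbaaaaaba'
  #13 SA[13]=22  'ba'
  #14 SA[14]=16  'baaaaaba'
  #15 SA[15]=7  'baababaabbaaaaaba'
  #16 SA[16]=12  'baabbaaaaaba'
  #17 SA[17]=5  'babaababaabbaaaaaba'
  #18 SA[18]=10  'babaabbaaaaaba'
  #19 SA[19]=0  'babbbbabaababaabbaaaaaba'
  #20 SA[20]=15  'bbaaaaaba'
  #21 SA[21]=4  'bbabaababaabbaaaaaba'
  #22 SA[22]=3  'bbbabaababaabbaaaaaba'
  #23 SA[23]=2  'bbbbabaababaabbaaaaaba'

SA = [23, 17, 18, 19, 20, 8, 13, 21, 6, 11, 9, 14, 1, 22, 16, 7, 12, 5, 10, 0, 15, 4, 3, 2]
i: (SA[i-1],SA[i]) lcp shared
  1: (23,17) 1 'a'
  2: (17,18) 4 'aaaa'
  3: (18,19) 3 'aaa'
  4: (19,20) 2 'aa'
  5: (20,8) 4 'aaba'
  6: (8,13) 3 'aab'
  7: (13,21) 1 'a'
  8: (21,6) 3 'aba'
  9: (6,11) 5 'abaab'
  10: (11,9) 3 'aba'
  11: (9,14) 2 'ab'
  12: (14,1) 3 'abb'
  13: (1,22) 0 ''
  14: (22,16) 2 'ba'
  15: (16,7) 3 'baa'
  16: (7,12) 4 'baab'
  17: (12,5) 2 'ba'
  18: (5,10) 6 'babaab'
  19: (10,0) 3 'bab'
  20: (0,15) 1 'b'
  21: (15,4) 3 'bba'
  22: (4,3) 2 'bb'
  23: (3,2) 3 'bbb'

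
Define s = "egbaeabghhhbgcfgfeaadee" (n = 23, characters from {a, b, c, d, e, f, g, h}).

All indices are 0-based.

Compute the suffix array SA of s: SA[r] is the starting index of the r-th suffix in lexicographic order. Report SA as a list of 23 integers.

[18, 5, 19, 3, 2, 11, 6, 13, 20, 22, 17, 4, 21, 0, 16, 14, 1, 12, 15, 7, 10, 9, 8]

rank→(start, suffix):
  0 → (18, 'aadee')
  1 → (5, 'abghhhbgcfgfeaadee')
  2 → (19, 'adee')
  3 → (3, 'aeabghhhbgcfgfeaadee')
  4 → (2, 'baeabghhhbgcfgfeaadee')
  5 → (11, 'bgcfgfeaadee')
  6 → (6, 'bghhhbgcfgfeaadee')
  7 → (13, 'cfgfeaadee')
  8 → (20, 'dee')
  9 → (22, 'e')
  10 → (17, 'eaadee')
  11 → (4, 'eabghhhbgcfgfeaadee')
  12 → (21, 'ee')
  13 → (0, 'egbaeabghhhbgcfgfeaadee')
  14 → (16, 'feaadee')
  15 → (14, 'fgfeaadee')
  16 → (1, 'gbaeabghhhbgcfgfeaadee')
  17 → (12, 'gcfgfeaadee')
  18 → (15, 'gfeaadee')
  19 → (7, 'ghhhbgcfgfeaadee')
  20 → (10, 'hbgcfgfeaadee')
  21 → (9, 'hhbgcfgfeaadee')
  22 → (8, 'hhhbgcfgfeaadee')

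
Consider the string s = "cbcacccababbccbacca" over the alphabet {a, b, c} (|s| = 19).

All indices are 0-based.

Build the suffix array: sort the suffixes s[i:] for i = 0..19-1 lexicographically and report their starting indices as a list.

rank | idx | suffix
   0 |  18 | a
   1 |   7 | ababbccbacca
   2 |   9 | abbccbacca
   3 |  15 | acca
   4 |   3 | acccababbccbacca
   5 |   8 | babbccbacca
   6 |  14 | bacca
   7 |  10 | bbccbacca
   8 |   1 | bcacccababbccbacca
   9 |  11 | bccbacca
  10 |  17 | ca
  11 |   6 | cababbccbacca
  12 |   2 | cacccababbccbacca
  13 |  13 | cbacca
  14 |   0 | cbcacccababbccbacca
  15 |  16 | cca
  16 |   5 | ccababbccbacca
  17 |  12 | ccbacca
  18 |   4 | cccababbccbacca

[18, 7, 9, 15, 3, 8, 14, 10, 1, 11, 17, 6, 2, 13, 0, 16, 5, 12, 4]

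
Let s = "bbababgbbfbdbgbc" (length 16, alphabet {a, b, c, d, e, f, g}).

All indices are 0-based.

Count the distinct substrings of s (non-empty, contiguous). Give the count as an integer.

119

sorted suffixes:
  #0 SA[0]=2  'ababgbbfbdbgbc'
  #1 SA[1]=4  'abgbbfbdbgbc'
  #2 SA[2]=1  'bababgbbfbdbgbc'
  #3 SA[3]=3  'babgbbfbdbgbc'
  #4 SA[4]=0  'bbababgbbfbdbgbc'
  #5 SA[5]=7  'bbfbdbgbc'
  #6 SA[6]=14  'bc'
  #7 SA[7]=10  'bdbgbc'
  #8 SA[8]=8  'bfbdbgbc'
  #9 SA[9]=5  'bgbbfbdbgbc'
  #10 SA[10]=12  'bgbc'
  #11 SA[11]=15  'c'
  #12 SA[12]=11  'dbgbc'
  #13 SA[13]=9  'fbdbgbc'
  #14 SA[14]=6  'gbbfbdbgbc'
  #15 SA[15]=13  'gbc'

SA = [2, 4, 1, 3, 0, 7, 14, 10, 8, 5, 12, 15, 11, 9, 6, 13]
i: (SA[i-1],SA[i]) lcp shared
  1: (2,4) 2 'ab'
  2: (4,1) 0 ''
  3: (1,3) 3 'bab'
  4: (3,0) 1 'b'
  5: (0,7) 2 'bb'
  6: (7,14) 1 'b'
  7: (14,10) 1 'b'
  8: (10,8) 1 'b'
  9: (8,5) 1 'b'
  10: (5,12) 3 'bgb'
  11: (12,15) 0 ''
  12: (15,11) 0 ''
  13: (11,9) 0 ''
  14: (9,6) 0 ''
  15: (6,13) 2 'gb'

n(n+1)/2 = 16·17/2 = 136
Σ LCP = 0 + 2 + 0 + 3 + 1 + 2 + 1 + 1 + 1 + 1 + 3 + 0 + 0 + 0 + 0 + 2 = 17
distinct = 136 − 17 = 119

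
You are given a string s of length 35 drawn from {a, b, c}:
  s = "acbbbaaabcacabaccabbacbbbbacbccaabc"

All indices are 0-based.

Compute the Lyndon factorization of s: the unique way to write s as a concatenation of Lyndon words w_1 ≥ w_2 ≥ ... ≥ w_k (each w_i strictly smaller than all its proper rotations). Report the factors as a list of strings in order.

emit factor 1: 'acbbb' (i=0, period=5)
emit factor 2: 'aaabcacabaccabbacbbbbacbccaabc' (i=5, period=30)

["acbbb", "aaabcacabaccabbacbbbbacbccaabc"]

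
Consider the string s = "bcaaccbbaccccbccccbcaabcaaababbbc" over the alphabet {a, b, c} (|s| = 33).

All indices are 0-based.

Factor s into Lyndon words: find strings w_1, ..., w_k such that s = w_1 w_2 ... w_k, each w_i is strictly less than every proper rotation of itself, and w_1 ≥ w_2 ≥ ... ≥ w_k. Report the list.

emit factor 1: 'bc' (i=0, period=2)
emit factor 2: 'aaccbbaccccbccccbc' (i=2, period=18)
emit factor 3: 'aabc' (i=20, period=4)
emit factor 4: 'aaababbbc' (i=24, period=9)

["bc", "aaccbbaccccbccccbc", "aabc", "aaababbbc"]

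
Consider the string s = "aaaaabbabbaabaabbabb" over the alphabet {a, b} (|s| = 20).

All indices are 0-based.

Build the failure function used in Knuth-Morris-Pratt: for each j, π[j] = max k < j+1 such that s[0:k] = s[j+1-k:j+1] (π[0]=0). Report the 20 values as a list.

[0, 1, 2, 3, 4, 0, 0, 1, 0, 0, 1, 2, 0, 1, 2, 0, 0, 1, 0, 0]

π[0] = 0
j=1 s[j]='a': π[1]=1 (border 'a')
j=2 s[j]='a': π[2]=2 (border 'aa')
j=3 s[j]='a': π[3]=3 (border 'aaa')
j=4 s[j]='a': π[4]=4 (border 'aaaa')
j=5 s[j]='b': k: 4→3→2→1→0; π[5]=0 (border '')
j=6 s[j]='b': π[6]=0 (border '')
j=7 s[j]='a': π[7]=1 (border 'a')
j=8 s[j]='b': k: 1→0; π[8]=0 (border '')
j=9 s[j]='b': π[9]=0 (border '')
j=10 s[j]='a': π[10]=1 (border 'a')
j=11 s[j]='a': π[11]=2 (border 'aa')
j=12 s[j]='b': k: 2→1→0; π[12]=0 (border '')
j=13 s[j]='a': π[13]=1 (border 'a')
j=14 s[j]='a': π[14]=2 (border 'aa')
j=15 s[j]='b': k: 2→1→0; π[15]=0 (border '')
j=16 s[j]='b': π[16]=0 (border '')
j=17 s[j]='a': π[17]=1 (border 'a')
j=18 s[j]='b': k: 1→0; π[18]=0 (border '')
j=19 s[j]='b': π[19]=0 (border '')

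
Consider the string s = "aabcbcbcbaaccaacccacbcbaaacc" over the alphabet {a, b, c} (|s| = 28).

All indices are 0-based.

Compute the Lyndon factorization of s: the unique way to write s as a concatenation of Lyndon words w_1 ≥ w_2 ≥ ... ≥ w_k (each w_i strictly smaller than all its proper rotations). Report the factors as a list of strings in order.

["aabcbcbcbaaccaacccacbcb", "aaacc"]

emit factor 1: 'aabcbcbcbaaccaacccacbcb' (i=0, period=23)
emit factor 2: 'aaacc' (i=23, period=5)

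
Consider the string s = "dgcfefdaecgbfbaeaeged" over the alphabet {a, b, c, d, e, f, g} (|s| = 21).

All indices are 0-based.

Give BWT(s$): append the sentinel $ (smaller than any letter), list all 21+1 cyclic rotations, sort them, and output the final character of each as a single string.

rank  rotation                last
    0  $dgcfefdaecgbfbaeaeged  d
    1  aeaeged$dgcfefdaecgbfb  b
    2  aecgbfbaeaeged$dgcfefd  d
    3  aeged$dgcfefdaecgbfbae  e
    4  baeaeged$dgcfefdaecgbf  f
    5  bfbaeaeged$dgcfefdaecg  g
    6  cfefdaecgbfbaeaeged$dg  g
    7  cgbfbaeaeged$dgcfefdae  e
    8  d$dgcfefdaecgbfbaeaege  e
    9  daecgbfbaeaeged$dgcfef  f
   10  dgcfefdaecgbfbaeaeged$  $
   11  eaeged$dgcfefdaecgbfba  a
   12  ecgbfbaeaeged$dgcfefda  a
   13  ed$dgcfefdaecgbfbaeaeg  g
   14  efdaecgbfbaeaeged$dgcf  f
   15  eged$dgcfefdaecgbfbaea  a
   16  fbaeaeged$dgcfefdaecgb  b
   17  fdaecgbfbaeaeged$dgcfe  e
   18  fefdaecgbfbaeaeged$dgc  c
   19  gbfbaeaeged$dgcfefdaec  c
   20  gcfefdaecgbfbaeaeged$d  d
   21  ged$dgcfefdaecgbfbaeae  e

dbdefggeef$aagfabeccde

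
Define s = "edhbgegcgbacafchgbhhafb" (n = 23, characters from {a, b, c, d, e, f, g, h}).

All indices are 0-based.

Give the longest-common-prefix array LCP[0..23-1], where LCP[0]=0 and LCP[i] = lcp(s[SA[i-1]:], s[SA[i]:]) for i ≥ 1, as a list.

rank | idx | suffix
   0 |  10 | acafchgbhhafb
   1 |  20 | afb
   2 |  12 | afchgbhhafb
   3 |  22 | b
   4 |   9 | bacafchgbhhafb
   5 |   3 | bgegcgbacafchgbhhafb
   6 |  17 | bhhafb
   7 |  11 | cafchgbhhafb
   8 |   7 | cgbacafchgbhhafb
   9 |  14 | chgbhhafb
  10 |   1 | dhbgegcgbacafchgbhhafb
  11 |   0 | edhbgegcgbacafchgbhhafb
  12 |   5 | egcgbacafchgbhhafb
  13 |  21 | fb
  14 |  13 | fchgbhhafb
  15 |   8 | gbacafchgbhhafb
  16 |  16 | gbhhafb
  17 |   6 | gcgbacafchgbhhafb
  18 |   4 | gegcgbacafchgbhhafb
  19 |  19 | hafb
  20 |   2 | hbgegcgbacafchgbhhafb
  21 |  15 | hgbhhafb
  22 |  18 | hhafb

SA = [10, 20, 12, 22, 9, 3, 17, 11, 7, 14, 1, 0, 5, 21, 13, 8, 16, 6, 4, 19, 2, 15, 18]
rank  pair      lcp
   1  s[10:],s[20:]  1  'a'
   2  s[20:],s[12:]  2  'af'
   3  s[12:],s[22:]  0  ''
   4  s[22:],s[9:]  1  'b'
   5  s[9:],s[3:]  1  'b'
   6  s[3:],s[17:]  1  'b'
   7  s[17:],s[11:]  0  ''
   8  s[11:],s[7:]  1  'c'
   9  s[7:],s[14:]  1  'c'
  10  s[14:],s[1:]  0  ''
  11  s[1:],s[0:]  0  ''
  12  s[0:],s[5:]  1  'e'
  13  s[5:],s[21:]  0  ''
  14  s[21:],s[13:]  1  'f'
  15  s[13:],s[8:]  0  ''
  16  s[8:],s[16:]  2  'gb'
  17  s[16:],s[6:]  1  'g'
  18  s[6:],s[4:]  1  'g'
  19  s[4:],s[19:]  0  ''
  20  s[19:],s[2:]  1  'h'
  21  s[2:],s[15:]  1  'h'
  22  s[15:],s[18:]  1  'h'

[0, 1, 2, 0, 1, 1, 1, 0, 1, 1, 0, 0, 1, 0, 1, 0, 2, 1, 1, 0, 1, 1, 1]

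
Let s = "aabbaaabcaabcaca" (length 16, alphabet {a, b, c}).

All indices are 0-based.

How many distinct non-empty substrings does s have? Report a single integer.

rank→(start, suffix):
  0 → (15, 'a')
  1 → (4, 'aaabcaabcaca')
  2 → (0, 'aabbaaabcaabcaca')
  3 → (5, 'aabcaabcaca')
  4 → (9, 'aabcaca')
  5 → (1, 'abbaaabcaabcaca')
  6 → (6, 'abcaabcaca')
  7 → (10, 'abcaca')
  8 → (13, 'aca')
  9 → (3, 'baaabcaabcaca')
  10 → (2, 'bbaaabcaabcaca')
  11 → (7, 'bcaabcaca')
  12 → (11, 'bcaca')
  13 → (14, 'ca')
  14 → (8, 'caabcaca')
  15 → (12, 'caca')

SA = [15, 4, 0, 5, 9, 1, 6, 10, 13, 3, 2, 7, 11, 14, 8, 12]
i: (SA[i-1],SA[i]) lcp shared
  1: (15,4) 1 'a'
  2: (4,0) 2 'aa'
  3: (0,5) 3 'aab'
  4: (5,9) 5 'aabca'
  5: (9,1) 1 'a'
  6: (1,6) 2 'ab'
  7: (6,10) 4 'abca'
  8: (10,13) 1 'a'
  9: (13,3) 0 ''
  10: (3,2) 1 'b'
  11: (2,7) 1 'b'
  12: (7,11) 3 'bca'
  13: (11,14) 0 ''
  14: (14,8) 2 'ca'
  15: (8,12) 2 'ca'

n(n+1)/2 = 16·17/2 = 136
Σ LCP = 0 + 1 + 2 + 3 + 5 + 1 + 2 + 4 + 1 + 0 + 1 + 1 + 3 + 0 + 2 + 2 = 28
distinct = 136 − 28 = 108

108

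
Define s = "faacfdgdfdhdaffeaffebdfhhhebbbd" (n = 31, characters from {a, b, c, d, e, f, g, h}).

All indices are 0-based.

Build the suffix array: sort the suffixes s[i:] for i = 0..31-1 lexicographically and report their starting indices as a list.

rank | idx | suffix
   0 |   1 | aacfdgdfdhdaffeaffebdfhhhebbbd
   1 |   2 | acfdgdfdhdaffeaffebdfhhhebbbd
   2 |  12 | affeaffebdfhhhebbbd
   3 |  16 | affebdfhhhebbbd
   4 |  27 | bbbd
   5 |  28 | bbd
   6 |  29 | bd
   7 |  20 | bdfhhhebbbd
   8 |   3 | cfdgdfdhdaffeaffebdfhhhebbbd
   9 |  30 | d
  10 |  11 | daffeaffebdfhhhebbbd
  11 |   7 | dfdhdaffeaffebdfhhhebbbd
  12 |  21 | dfhhhebbbd
  13 |   5 | dgdfdhdaffeaffebdfhhhebbbd
  14 |   9 | dhdaffeaffebdfhhhebbbd
  15 |  15 | eaffebdfhhhebbbd
  16 |  26 | ebbbd
  17 |  19 | ebdfhhhebbbd
  18 |   0 | faacfdgdfdhdaffeaffebdfhhhebbbd
  19 |   4 | fdgdfdhdaffeaffebdfhhhebbbd
  20 |   8 | fdhdaffeaffebdfhhhebbbd
  21 |  14 | feaffebdfhhhebbbd
  22 |  18 | febdfhhhebbbd
  23 |  13 | ffeaffebdfhhhebbbd
  24 |  17 | ffebdfhhhebbbd
  25 |  22 | fhhhebbbd
  26 |   6 | gdfdhdaffeaffebdfhhhebbbd
  27 |  10 | hdaffeaffebdfhhhebbbd
  28 |  25 | hebbbd
  29 |  24 | hhebbbd
  30 |  23 | hhhebbbd

[1, 2, 12, 16, 27, 28, 29, 20, 3, 30, 11, 7, 21, 5, 9, 15, 26, 19, 0, 4, 8, 14, 18, 13, 17, 22, 6, 10, 25, 24, 23]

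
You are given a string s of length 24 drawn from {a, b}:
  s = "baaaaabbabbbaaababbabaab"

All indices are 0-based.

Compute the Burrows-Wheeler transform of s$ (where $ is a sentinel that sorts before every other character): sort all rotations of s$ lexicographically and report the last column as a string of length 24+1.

bbababaaabababa$bababbaaa

rank  rotation                   last
    0  $baaaaabbabbbaaababbabaab  b
    1  aaaaabbabbbaaababbabaab$b  b
    2  aaaabbabbbaaababbabaab$ba  a
    3  aaababbabaab$baaaaabbabbb  b
    4  aaabbabbbaaababbabaab$baa  a
    5  aab$baaaaabbabbbaaababbab  b
    6  aababbabaab$baaaaabbabbba  a
    7  aabbabbbaaababbabaab$baaa  a
    8  ab$baaaaabbabbbaaababbaba  a
    9  abaab$baaaaabbabbbaaababb  b
   10  ababbabaab$baaaaabbabbbaa  a
   11  abbabaab$baaaaabbabbbaaab  b
   12  abbabbbaaababbabaab$baaaa  a
   13  abbbaaababbabaab$baaaaabb  b
   14  b$baaaaabbabbbaaababbabaa  a
   15  baaaaabbabbbaaababbabaab$  $
   16  baaababbabaab$baaaaabbabb  b
   17  baab$baaaaabbabbbaaababba  a
   18  babaab$baaaaabbabbbaaabab  b
   19  babbabaab$baaaaabbabbbaaa  a
   20  babbbaaababbabaab$baaaaab  b
   21  bbaaababbabaab$baaaaabbab  b
   22  bbabaab$baaaaabbabbbaaaba  a
   23  bbabbbaaababbabaab$baaaaa  a
   24  bbbaaababbabaab$baaaaabba  a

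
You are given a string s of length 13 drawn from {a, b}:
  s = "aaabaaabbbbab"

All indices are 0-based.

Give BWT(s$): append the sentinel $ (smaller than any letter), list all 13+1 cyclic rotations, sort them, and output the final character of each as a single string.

b$baabaaaabbba

rank  rotation        last
    0  $aaabaaabbbbab  b
    1  aaabaaabbbbab$  $
    2  aaabbbbab$aaab  b
    3  aabaaabbbbab$a  a
    4  aabbbbab$aaaba  a
    5  ab$aaabaaabbbb  b
    6  abaaabbbbab$aa  a
    7  abbbbab$aaabaa  a
    8  b$aaabaaabbbba  a
    9  baaabbbbab$aaa  a
   10  bab$aaabaaabbb  b
   11  bbab$aaabaaabb  b
   12  bbbab$aaabaaab  b
   13  bbbbab$aaabaaa  a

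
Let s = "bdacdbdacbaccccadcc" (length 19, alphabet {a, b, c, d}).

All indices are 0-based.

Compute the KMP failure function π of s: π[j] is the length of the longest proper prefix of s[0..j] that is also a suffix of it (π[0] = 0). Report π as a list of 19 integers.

[0, 0, 0, 0, 0, 1, 2, 3, 4, 1, 0, 0, 0, 0, 0, 0, 0, 0, 0]

π[0] = 0
j=1 s[j]='d': π[1]=0 (border '')
j=2 s[j]='a': π[2]=0 (border '')
j=3 s[j]='c': π[3]=0 (border '')
j=4 s[j]='d': π[4]=0 (border '')
j=5 s[j]='b': π[5]=1 (border 'b')
j=6 s[j]='d': π[6]=2 (border 'bd')
j=7 s[j]='a': π[7]=3 (border 'bda')
j=8 s[j]='c': π[8]=4 (border 'bdac')
j=9 s[j]='b': k: 4→0; π[9]=1 (border 'b')
j=10 s[j]='a': k: 1→0; π[10]=0 (border '')
j=11 s[j]='c': π[11]=0 (border '')
j=12 s[j]='c': π[12]=0 (border '')
j=13 s[j]='c': π[13]=0 (border '')
j=14 s[j]='c': π[14]=0 (border '')
j=15 s[j]='a': π[15]=0 (border '')
j=16 s[j]='d': π[16]=0 (border '')
j=17 s[j]='c': π[17]=0 (border '')
j=18 s[j]='c': π[18]=0 (border '')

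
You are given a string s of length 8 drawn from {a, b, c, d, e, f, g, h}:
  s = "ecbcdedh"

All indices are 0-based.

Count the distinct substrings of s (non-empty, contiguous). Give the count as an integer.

33

rank | idx | suffix
   0 |   2 | bcdedh
   1 |   1 | cbcdedh
   2 |   3 | cdedh
   3 |   4 | dedh
   4 |   6 | dh
   5 |   0 | ecbcdedh
   6 |   5 | edh
   7 |   7 | h

SA = [2, 1, 3, 4, 6, 0, 5, 7]
i: (SA[i-1],SA[i]) lcp shared
  1: (2,1) 0 ''
  2: (1,3) 1 'c'
  3: (3,4) 0 ''
  4: (4,6) 1 'd'
  5: (6,0) 0 ''
  6: (0,5) 1 'e'
  7: (5,7) 0 ''

n(n+1)/2 = 8·9/2 = 36
Σ LCP = 0 + 0 + 1 + 0 + 1 + 0 + 1 + 0 = 3
distinct = 36 − 3 = 33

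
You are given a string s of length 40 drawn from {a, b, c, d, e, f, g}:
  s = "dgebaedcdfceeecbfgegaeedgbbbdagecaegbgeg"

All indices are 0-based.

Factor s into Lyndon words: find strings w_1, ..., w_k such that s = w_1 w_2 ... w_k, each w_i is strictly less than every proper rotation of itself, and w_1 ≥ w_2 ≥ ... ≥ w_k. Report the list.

emit factor 1: 'dge' (i=0, period=3)
emit factor 2: 'b' (i=3, period=1)
emit factor 3: 'aedcdfceeecbfgegaeedgbbbdagecaegbgeg' (i=4, period=36)

["dge", "b", "aedcdfceeecbfgegaeedgbbbdagecaegbgeg"]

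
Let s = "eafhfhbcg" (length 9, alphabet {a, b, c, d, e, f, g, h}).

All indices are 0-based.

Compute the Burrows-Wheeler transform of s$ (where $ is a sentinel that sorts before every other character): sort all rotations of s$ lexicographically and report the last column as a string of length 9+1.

gehb$hacff

rank  rotation    last
    0  $eafhfhbcg  g
    1  afhfhbcg$e  e
    2  bcg$eafhfh  h
    3  cg$eafhfhb  b
    4  eafhfhbcg$  $
    5  fhbcg$eafh  h
    6  fhfhbcg$ea  a
    7  g$eafhfhbc  c
    8  hbcg$eafhf  f
    9  hfhbcg$eaf  f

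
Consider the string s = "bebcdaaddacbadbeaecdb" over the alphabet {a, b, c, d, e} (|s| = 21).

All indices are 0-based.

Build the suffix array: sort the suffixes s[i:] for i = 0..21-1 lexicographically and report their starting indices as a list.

rank | idx | suffix
   0 |   5 | aaddacbadbeaecdb
   1 |   9 | acbadbeaecdb
   2 |  12 | adbeaecdb
   3 |   6 | addacbadbeaecdb
   4 |  16 | aecdb
   5 |  20 | b
   6 |  11 | badbeaecdb
   7 |   2 | bcdaaddacbadbeaecdb
   8 |  14 | beaecdb
   9 |   0 | bebcdaaddacbadbeaecdb
  10 |  10 | cbadbeaecdb
  11 |   3 | cdaaddacbadbeaecdb
  12 |  18 | cdb
  13 |   4 | daaddacbadbeaecdb
  14 |   8 | dacbadbeaecdb
  15 |  19 | db
  16 |  13 | dbeaecdb
  17 |   7 | ddacbadbeaecdb
  18 |  15 | eaecdb
  19 |   1 | ebcdaaddacbadbeaecdb
  20 |  17 | ecdb

[5, 9, 12, 6, 16, 20, 11, 2, 14, 0, 10, 3, 18, 4, 8, 19, 13, 7, 15, 1, 17]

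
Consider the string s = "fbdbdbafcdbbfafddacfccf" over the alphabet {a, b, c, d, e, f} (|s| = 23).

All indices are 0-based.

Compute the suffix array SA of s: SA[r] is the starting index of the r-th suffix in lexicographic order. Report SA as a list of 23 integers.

rank | idx | suffix
   0 |  17 | acfccf
   1 |   6 | afcdbbfafddacfccf
   2 |  13 | afddacfccf
   3 |   5 | bafcdbbfafddacfccf
   4 |  10 | bbfafddacfccf
   5 |   3 | bdbafcdbbfafddacfccf
   6 |   1 | bdbdbafcdbbfafddacfccf
   7 |  11 | bfafddacfccf
   8 |  20 | ccf
   9 |   8 | cdbbfafddacfccf
  10 |  21 | cf
  11 |  18 | cfccf
  12 |  16 | dacfccf
  13 |   4 | dbafcdbbfafddacfccf
  14 |   9 | dbbfafddacfccf
  15 |   2 | dbdbafcdbbfafddacfccf
  16 |  15 | ddacfccf
  17 |  22 | f
  18 |  12 | fafddacfccf
  19 |   0 | fbdbdbafcdbbfafddacfccf
  20 |  19 | fccf
  21 |   7 | fcdbbfafddacfccf
  22 |  14 | fddacfccf

[17, 6, 13, 5, 10, 3, 1, 11, 20, 8, 21, 18, 16, 4, 9, 2, 15, 22, 12, 0, 19, 7, 14]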